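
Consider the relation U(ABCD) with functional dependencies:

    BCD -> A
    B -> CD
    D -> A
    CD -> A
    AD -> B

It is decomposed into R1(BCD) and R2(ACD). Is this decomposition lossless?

Yes

Common attributes: R1 ∩ R2 = {CD}.
Closure of {CD}: D → A applies, adding A; AD → B applies, adding B. So (CD)⁺ = {ABCD}.
This closure contains every attribute of R1, so R1 ∩ R2 → R1. The join is lossless.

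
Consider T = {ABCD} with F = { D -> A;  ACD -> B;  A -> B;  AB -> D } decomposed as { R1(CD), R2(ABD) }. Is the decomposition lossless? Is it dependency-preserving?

Lossless test: (D)⁺ = {ABD}, which contains all of one fragment — lossless.
Dependency preservation: ACD → B is not contained in any single fragment, but the restricted closure of its left-hand side across the fragments still reaches the right-hand side; the remaining FDs each lie inside some fragment. All dependencies are preserved.

lossless and dependency-preserving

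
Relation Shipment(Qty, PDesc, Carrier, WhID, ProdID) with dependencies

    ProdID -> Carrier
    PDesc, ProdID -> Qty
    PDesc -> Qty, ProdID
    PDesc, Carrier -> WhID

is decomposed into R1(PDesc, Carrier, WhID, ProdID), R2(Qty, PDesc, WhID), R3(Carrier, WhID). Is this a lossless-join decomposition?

Yes

Chase test. Columns are Qty, PDesc, Carrier, WhID, ProdID; row i has aⱼ where attribute j ∈ Ri, else bᵢⱼ.
Initial tableau (one row per fragment):
  row 1: b11 a2 a3 a4 a5
  row 2: a1 a2 b23 a4 b25
  row 3: b31 b32 a3 a4 b35
Rows 1 and 2 agree on PDesc; apply PDesc→Qty, ProdID and equate their Qty, ProdID entries.
Rows 1 and 2 agree on ProdID; apply ProdID→Carrier and equate their Carrier entries.
Row 1 is now all distinguished symbols — the join is lossless.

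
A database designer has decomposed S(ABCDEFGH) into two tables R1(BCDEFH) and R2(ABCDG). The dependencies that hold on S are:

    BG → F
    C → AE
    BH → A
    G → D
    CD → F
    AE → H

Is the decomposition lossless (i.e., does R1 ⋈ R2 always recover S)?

Yes

Common attributes: R1 ∩ R2 = {BCD}.
Closure of {BCD}: C → AE applies, adding AE; CD → F applies, adding F; AE → H applies, adding H. So (BCD)⁺ = {ABCDEFH}.
This closure contains every attribute of R1, so R1 ∩ R2 → R1. The join is lossless.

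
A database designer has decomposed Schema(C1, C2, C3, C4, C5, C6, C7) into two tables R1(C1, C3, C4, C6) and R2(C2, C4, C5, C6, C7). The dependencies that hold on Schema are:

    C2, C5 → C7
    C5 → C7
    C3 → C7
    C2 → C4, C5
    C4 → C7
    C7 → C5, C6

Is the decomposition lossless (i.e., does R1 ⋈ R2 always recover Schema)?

No

Common attributes: R1 ∩ R2 = {C4, C6}.
Closure of {C4, C6}: C4 → C7 applies, adding C7; C7 → C5, C6 applies, adding C5. So (C4, C6)⁺ = {C4, C5, C6, C7}.
The closure contains neither all of R1 = {C1, C3, C4, C6} nor all of R2 = {C2, C4, C5, C6, C7}, so the common attributes are not a superkey of either fragment. The join is lossy.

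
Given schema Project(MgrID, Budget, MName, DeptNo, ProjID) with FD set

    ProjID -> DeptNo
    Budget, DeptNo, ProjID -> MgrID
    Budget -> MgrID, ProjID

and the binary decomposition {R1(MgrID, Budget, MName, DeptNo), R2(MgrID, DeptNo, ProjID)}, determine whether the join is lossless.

No

Common attributes: R1 ∩ R2 = {MgrID, DeptNo}.
No dependency enlarges {MgrID, DeptNo}, so (MgrID, DeptNo)⁺ = {MgrID, DeptNo}.
The closure contains neither all of R1 = {MgrID, Budget, MName, DeptNo} nor all of R2 = {MgrID, DeptNo, ProjID}, so the common attributes are not a superkey of either fragment. The join is lossy.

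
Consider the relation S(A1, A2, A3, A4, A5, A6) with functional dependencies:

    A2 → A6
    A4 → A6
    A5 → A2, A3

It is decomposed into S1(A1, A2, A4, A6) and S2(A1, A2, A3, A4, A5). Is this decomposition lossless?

Yes

Common attributes: S1 ∩ S2 = {A1, A2, A4}.
Closure of {A1, A2, A4}: A2 → A6 applies, adding A6. So (A1, A2, A4)⁺ = {A1, A2, A4, A6}.
This closure contains every attribute of S1, so S1 ∩ S2 → S1. The join is lossless.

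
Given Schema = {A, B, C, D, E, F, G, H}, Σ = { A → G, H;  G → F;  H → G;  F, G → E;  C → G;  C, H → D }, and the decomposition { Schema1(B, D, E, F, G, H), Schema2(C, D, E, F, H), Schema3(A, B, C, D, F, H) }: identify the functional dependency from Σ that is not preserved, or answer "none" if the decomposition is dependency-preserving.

Check C → G: no single fragment contains all of {C, G}, and the restricted closure of {C} across the fragments never reaches {G}.
A → G, H is preserved.
G → F is preserved.
H → G is preserved.
F, G → E is preserved.
C, H → D is preserved.

C → G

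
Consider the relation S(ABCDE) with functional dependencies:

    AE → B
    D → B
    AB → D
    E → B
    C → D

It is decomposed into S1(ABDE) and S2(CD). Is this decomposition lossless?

Common attributes: S1 ∩ S2 = {D}.
Closure of {D}: D → B applies, adding B. So (D)⁺ = {BD}.
The closure contains neither all of S1 = {ABDE} nor all of S2 = {CD}, so the common attributes are not a superkey of either fragment. The join is lossy.

No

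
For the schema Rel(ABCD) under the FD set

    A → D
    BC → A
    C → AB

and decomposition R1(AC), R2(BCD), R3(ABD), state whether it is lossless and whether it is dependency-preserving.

Lossless test (chase): Rows 1 and 3 agree on A; apply A→D and equate their D entries. Rows 1 and 2 agree on C; apply C→AB and equate their AB entries. Row 1 is now all distinguished symbols — the join is lossless.
Dependency preservation: BC → A; C → AB are not contained in any single fragment, but the restricted closure of each left-hand side across the fragments still reaches the right-hand side; the remaining FDs each lie inside some fragment. All dependencies are preserved.

lossless and dependency-preserving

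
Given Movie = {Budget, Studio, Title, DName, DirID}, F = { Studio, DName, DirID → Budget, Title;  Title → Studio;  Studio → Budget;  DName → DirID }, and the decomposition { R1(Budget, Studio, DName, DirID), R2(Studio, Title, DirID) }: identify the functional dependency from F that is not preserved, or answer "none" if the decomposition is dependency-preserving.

Studio, DName, DirID → Budget, Title

Check Studio, DName, DirID → Budget, Title: no single fragment contains all of {Budget, Studio, Title, DName, DirID}, and the restricted closure of {Studio, DName, DirID} across the fragments never reaches {Budget, Title}.
Title → Studio is preserved.
Studio → Budget is preserved.
DName → DirID is preserved.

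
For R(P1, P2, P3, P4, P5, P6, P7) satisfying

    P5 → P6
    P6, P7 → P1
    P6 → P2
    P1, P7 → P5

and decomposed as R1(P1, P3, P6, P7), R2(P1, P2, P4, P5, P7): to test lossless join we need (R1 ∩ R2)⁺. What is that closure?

R1 ∩ R2 = {P1, P7}.
P1, P7 → P5 applies, adding P5
P5 → P6 applies, adding P6
P6 → P2 applies, adding P2
Closure: {P1, P2, P5, P6, P7}.

P1, P2, P5, P6, P7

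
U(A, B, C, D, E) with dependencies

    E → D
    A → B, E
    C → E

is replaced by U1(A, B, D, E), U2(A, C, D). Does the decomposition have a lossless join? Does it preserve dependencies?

Lossless test: (A, D)⁺ = {A, B, D, E}, which contains all of one fragment — lossless.
Dependency preservation: the restricted closure of {C} across the fragments never reaches {E}, so C → E cannot be enforced without a join — not preserved.

lossless but not dependency-preserving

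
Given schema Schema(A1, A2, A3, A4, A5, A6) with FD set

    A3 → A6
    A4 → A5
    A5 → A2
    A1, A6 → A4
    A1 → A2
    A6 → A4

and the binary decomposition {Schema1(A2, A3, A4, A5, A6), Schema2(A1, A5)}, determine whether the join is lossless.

No

Common attributes: Schema1 ∩ Schema2 = {A5}.
Closure of {A5}: A5 → A2 applies, adding A2. So (A5)⁺ = {A2, A5}.
The closure contains neither all of Schema1 = {A2, A3, A4, A5, A6} nor all of Schema2 = {A1, A5}, so the common attributes are not a superkey of either fragment. The join is lossy.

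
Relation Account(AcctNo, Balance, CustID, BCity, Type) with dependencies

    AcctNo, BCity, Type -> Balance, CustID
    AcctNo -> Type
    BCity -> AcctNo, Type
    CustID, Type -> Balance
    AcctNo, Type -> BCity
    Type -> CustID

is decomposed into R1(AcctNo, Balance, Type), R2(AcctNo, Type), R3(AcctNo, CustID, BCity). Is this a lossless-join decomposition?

Chase test. Columns are AcctNo, Balance, CustID, BCity, Type; row i has aⱼ where attribute j ∈ Ri, else bᵢⱼ.
Initial tableau (one row per fragment):
  row 1: a1 a2 b13 b14 a5
  row 2: a1 b22 b23 b24 a5
  row 3: a1 b32 a3 a4 b35
Rows 1 and 3 agree on AcctNo; apply AcctNo→Type and equate their Type entries.
Rows 1 and 2 agree on AcctNo, Type; apply AcctNo, Type→BCity and equate their BCity entries.
Rows 1 and 3 agree on AcctNo, Type; apply AcctNo, Type→BCity and equate their BCity entries.
Rows 1 and 2 agree on Type; apply Type→CustID and equate their CustID entries.
Rows 1 and 3 agree on Type; apply Type→CustID and equate their CustID entries.
Rows 1 and 2 agree on AcctNo, BCity, Type; apply AcctNo, BCity, Type→Balance, CustID and equate their Balance, CustID entries.
Rows 1 and 3 agree on AcctNo, BCity, Type; apply AcctNo, BCity, Type→Balance, CustID and equate their Balance, CustID entries.
Row 1 is now all distinguished symbols — the join is lossless.

Yes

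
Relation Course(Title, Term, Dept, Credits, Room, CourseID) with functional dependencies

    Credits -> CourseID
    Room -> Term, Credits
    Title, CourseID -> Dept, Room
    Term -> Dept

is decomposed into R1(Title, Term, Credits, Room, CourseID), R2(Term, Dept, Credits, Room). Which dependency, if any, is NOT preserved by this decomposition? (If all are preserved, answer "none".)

none

Credits → CourseID lies within R1.
Room → Term, Credits lies within R1.
Title, CourseID → Dept, Room: restricted closure across fragments reaches Dept, Room.
Term → Dept lies within R2.
Every dependency is enforceable on the fragments, so the decomposition is dependency-preserving.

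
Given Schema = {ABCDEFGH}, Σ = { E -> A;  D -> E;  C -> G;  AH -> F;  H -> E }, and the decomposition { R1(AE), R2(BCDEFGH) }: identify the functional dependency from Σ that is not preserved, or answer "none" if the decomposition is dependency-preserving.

E → A lies within R1.
D → E lies within R2.
C → G lies within R2.
AH → F: restricted closure across fragments reaches F.
H → E lies within R2.
Every dependency is enforceable on the fragments, so the decomposition is dependency-preserving.

none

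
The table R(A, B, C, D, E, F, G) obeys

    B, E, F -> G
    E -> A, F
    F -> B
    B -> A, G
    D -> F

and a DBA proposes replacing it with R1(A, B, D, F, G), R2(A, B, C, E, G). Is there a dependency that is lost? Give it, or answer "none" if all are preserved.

E -> A, F

Check E → A, F: no single fragment contains all of {A, E, F}, and the restricted closure of {E} across the fragments never reaches {A, F}.
B, E, F → G is preserved.
F → B is preserved.
B → A, G is preserved.
D → F is preserved.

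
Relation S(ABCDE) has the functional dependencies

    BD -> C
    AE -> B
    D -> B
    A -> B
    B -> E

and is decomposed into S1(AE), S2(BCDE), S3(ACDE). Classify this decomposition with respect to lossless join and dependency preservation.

Lossless test (chase): Rows 1 and 3 agree on AE; apply AE→B and equate their B entries. Rows 2 and 3 agree on D; apply D→B and equate their B entries. Row 3 is now all distinguished symbols — the join is lossless.
Dependency preservation: the restricted closure of {AE} across the fragments never reaches {B}, so AE → B cannot be enforced without a join — not preserved.

lossless but not dependency-preserving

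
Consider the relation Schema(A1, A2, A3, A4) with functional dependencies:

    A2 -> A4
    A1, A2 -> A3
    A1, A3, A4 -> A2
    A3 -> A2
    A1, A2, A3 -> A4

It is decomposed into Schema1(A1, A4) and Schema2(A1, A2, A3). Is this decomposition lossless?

Common attributes: Schema1 ∩ Schema2 = {A1}.
No dependency enlarges {A1}, so (A1)⁺ = {A1}.
The closure contains neither all of Schema1 = {A1, A4} nor all of Schema2 = {A1, A2, A3}, so the common attributes are not a superkey of either fragment. The join is lossy.

No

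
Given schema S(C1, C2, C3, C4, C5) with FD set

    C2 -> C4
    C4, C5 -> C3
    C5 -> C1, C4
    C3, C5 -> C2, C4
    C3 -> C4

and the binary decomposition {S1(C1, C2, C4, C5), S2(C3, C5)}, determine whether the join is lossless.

Yes

Common attributes: S1 ∩ S2 = {C5}.
Closure of {C5}: C5 → C1, C4 applies, adding C1, C4; C4, C5 → C3 applies, adding C3; C3, C5 → C2, C4 applies, adding C2. So (C5)⁺ = {C1, C2, C3, C4, C5}.
This closure contains every attribute of S1, so S1 ∩ S2 → S1. The join is lossless.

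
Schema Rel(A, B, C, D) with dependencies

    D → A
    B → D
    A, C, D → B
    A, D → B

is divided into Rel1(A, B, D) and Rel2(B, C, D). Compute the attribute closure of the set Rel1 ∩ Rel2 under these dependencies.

Rel1 ∩ Rel2 = {B, D}.
D → A applies, adding A
Closure: {A, B, D}.

A, B, D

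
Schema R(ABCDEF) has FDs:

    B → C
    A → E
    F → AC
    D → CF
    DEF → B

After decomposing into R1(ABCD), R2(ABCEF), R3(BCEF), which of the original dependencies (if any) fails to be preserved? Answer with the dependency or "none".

D → CF

Check D → CF: no single fragment contains all of {CDF}, and the restricted closure of {D} across the fragments never reaches {CF}.
B → C is preserved.
A → E is preserved.
F → AC is preserved.
DEF → B is preserved.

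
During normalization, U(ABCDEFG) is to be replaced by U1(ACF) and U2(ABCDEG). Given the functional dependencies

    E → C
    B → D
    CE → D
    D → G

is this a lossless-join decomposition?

Common attributes: U1 ∩ U2 = {AC}.
No dependency enlarges {AC}, so (AC)⁺ = {AC}.
The closure contains neither all of U1 = {ACF} nor all of U2 = {ABCDEG}, so the common attributes are not a superkey of either fragment. The join is lossy.

No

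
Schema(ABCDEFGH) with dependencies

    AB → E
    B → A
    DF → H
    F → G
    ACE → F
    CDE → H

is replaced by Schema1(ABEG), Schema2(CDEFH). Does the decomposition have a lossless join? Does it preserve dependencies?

Lossless test: (E)⁺ = {E}, which is a superkey of neither fragment — lossy.
Dependency preservation: the restricted closure of {F} across the fragments never reaches {G}, so F → G cannot be enforced without a join — not preserved.

lossy and not dependency-preserving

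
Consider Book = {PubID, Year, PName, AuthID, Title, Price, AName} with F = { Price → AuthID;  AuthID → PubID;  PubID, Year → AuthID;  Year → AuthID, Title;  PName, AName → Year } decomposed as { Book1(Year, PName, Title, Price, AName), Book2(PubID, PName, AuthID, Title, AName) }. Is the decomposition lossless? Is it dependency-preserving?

lossless but not dependency-preserving

Lossless test: (PName, Title, AName)⁺ = {PubID, Year, PName, AuthID, Title, AName}, which contains all of one fragment — lossless.
Dependency preservation: the restricted closure of {Price} across the fragments never reaches {AuthID}, so Price → AuthID cannot be enforced without a join — not preserved.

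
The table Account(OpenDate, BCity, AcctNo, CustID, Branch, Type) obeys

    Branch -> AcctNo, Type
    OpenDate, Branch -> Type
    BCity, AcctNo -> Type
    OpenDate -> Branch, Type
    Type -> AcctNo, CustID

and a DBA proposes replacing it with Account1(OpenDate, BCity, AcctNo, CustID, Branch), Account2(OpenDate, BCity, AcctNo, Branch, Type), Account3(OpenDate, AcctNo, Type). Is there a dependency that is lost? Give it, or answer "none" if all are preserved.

Check Type → AcctNo, CustID: no single fragment contains all of {AcctNo, CustID, Type}, and the restricted closure of {Type} across the fragments never reaches {AcctNo, CustID}.
Branch → AcctNo, Type is preserved.
OpenDate, Branch → Type is preserved.
BCity, AcctNo → Type is preserved.
OpenDate → Branch, Type is preserved.

Type -> AcctNo, CustID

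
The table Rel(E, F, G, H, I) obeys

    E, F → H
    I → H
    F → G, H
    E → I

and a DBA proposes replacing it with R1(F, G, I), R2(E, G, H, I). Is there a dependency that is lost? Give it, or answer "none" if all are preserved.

F → G, H

Check F → G, H: no single fragment contains all of {F, G, H}, and the restricted closure of {F} across the fragments never reaches {G, H}.
E, F → H is preserved.
I → H is preserved.
E → I is preserved.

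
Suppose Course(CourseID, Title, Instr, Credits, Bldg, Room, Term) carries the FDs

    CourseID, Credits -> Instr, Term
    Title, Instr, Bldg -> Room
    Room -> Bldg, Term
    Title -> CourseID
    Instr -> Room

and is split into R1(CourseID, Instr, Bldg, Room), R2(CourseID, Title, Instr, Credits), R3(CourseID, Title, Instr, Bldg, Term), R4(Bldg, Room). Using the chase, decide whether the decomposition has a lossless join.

Yes

Chase test. Columns are CourseID, Title, Instr, Credits, Bldg, Room, Term; row i has aⱼ where attribute j ∈ Ri, else bᵢⱼ.
Initial tableau (one row per fragment):
  row 1: a1 b12 a3 b14 a5 a6 b17
  row 2: a1 a2 a3 a4 b25 b26 b27
  row 3: a1 a2 a3 b34 a5 b36 a7
  row 4: b41 b42 b43 b44 a5 a6 b47
Rows 1 and 4 agree on Room; apply Room→Bldg, Term and equate their Bldg, Term entries.
Rows 1 and 2 agree on Instr; apply Instr→Room and equate their Room entries.
Rows 1 and 3 agree on Instr; apply Instr→Room and equate their Room entries.
Rows 1 and 2 agree on Room; apply Room→Bldg, Term and equate their Bldg, Term entries.
Rows 1 and 3 agree on Room; apply Room→Bldg, Term and equate their Bldg, Term entries.
Row 2 is now all distinguished symbols — the join is lossless.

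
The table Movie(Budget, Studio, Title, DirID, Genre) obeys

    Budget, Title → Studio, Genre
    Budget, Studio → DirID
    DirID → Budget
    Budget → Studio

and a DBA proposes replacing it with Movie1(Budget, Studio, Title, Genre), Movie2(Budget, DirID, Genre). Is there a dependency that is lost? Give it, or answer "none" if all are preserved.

none

Budget, Title → Studio, Genre lies within Movie1.
Budget, Studio → DirID: restricted closure across fragments reaches DirID.
DirID → Budget lies within Movie2.
Budget → Studio lies within Movie1.
Every dependency is enforceable on the fragments, so the decomposition is dependency-preserving.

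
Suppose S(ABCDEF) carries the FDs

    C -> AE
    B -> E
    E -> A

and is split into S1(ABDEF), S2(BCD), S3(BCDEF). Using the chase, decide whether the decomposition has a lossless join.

Yes

Chase test. Columns are ABCDEF; row i has aⱼ where attribute j ∈ Si, else bᵢⱼ.
Initial tableau (one row per fragment):
  row 1: a1 a2 b13 a4 a5 a6
  row 2: b21 a2 a3 a4 b25 b26
  row 3: b31 a2 a3 a4 a5 a6
Rows 2 and 3 agree on C; apply C→AE and equate their AE entries.
Rows 1 and 2 agree on E; apply E→A and equate their A entries.
Row 3 is now all distinguished symbols — the join is lossless.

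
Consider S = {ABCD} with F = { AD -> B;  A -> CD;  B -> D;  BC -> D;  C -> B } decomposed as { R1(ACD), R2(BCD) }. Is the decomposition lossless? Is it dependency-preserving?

Lossless test: (CD)⁺ = {BCD}, which contains all of one fragment — lossless.
Dependency preservation: AD → B is not contained in any single fragment, but the restricted closure of its left-hand side across the fragments still reaches the right-hand side; the remaining FDs each lie inside some fragment. All dependencies are preserved.

lossless and dependency-preserving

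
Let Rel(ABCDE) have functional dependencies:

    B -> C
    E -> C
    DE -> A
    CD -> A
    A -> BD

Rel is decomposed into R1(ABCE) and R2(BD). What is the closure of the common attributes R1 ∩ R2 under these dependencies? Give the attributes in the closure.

R1 ∩ R2 = {B}.
B → C applies, adding C
Closure: {BC}.

BC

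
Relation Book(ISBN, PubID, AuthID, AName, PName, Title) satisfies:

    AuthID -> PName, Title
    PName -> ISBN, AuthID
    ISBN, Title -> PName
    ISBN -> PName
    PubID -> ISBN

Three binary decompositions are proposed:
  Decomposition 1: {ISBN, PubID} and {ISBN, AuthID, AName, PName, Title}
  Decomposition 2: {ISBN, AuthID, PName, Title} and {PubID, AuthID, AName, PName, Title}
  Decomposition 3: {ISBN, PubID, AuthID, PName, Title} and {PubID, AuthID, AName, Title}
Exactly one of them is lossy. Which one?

Decomposition 1

Decomposition 1: common = {ISBN}, closure = {ISBN, AuthID, PName, Title} → lossy.
Decomposition 2: common = {AuthID, PName, Title}, closure = {ISBN, AuthID, PName, Title} → lossless.
Decomposition 3: common = {PubID, AuthID, Title}, closure = {ISBN, PubID, AuthID, PName, Title} → lossless.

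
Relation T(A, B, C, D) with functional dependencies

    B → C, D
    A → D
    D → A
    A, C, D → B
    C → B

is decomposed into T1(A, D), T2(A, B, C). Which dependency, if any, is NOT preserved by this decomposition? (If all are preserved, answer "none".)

B → C, D: restricted closure across fragments reaches C, D.
A → D lies within T1.
D → A lies within T1.
A, C, D → B: restricted closure across fragments reaches B.
C → B lies within T2.
Every dependency is enforceable on the fragments, so the decomposition is dependency-preserving.

none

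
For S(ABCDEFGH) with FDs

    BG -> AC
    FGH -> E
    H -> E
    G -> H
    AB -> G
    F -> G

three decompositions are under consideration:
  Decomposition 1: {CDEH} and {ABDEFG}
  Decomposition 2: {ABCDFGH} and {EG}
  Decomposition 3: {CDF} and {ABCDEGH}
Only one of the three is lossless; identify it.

Decomposition 2

Decomposition 1: common = {DE}, closure = {DE} → lossy.
Decomposition 2: common = {G}, closure = {EGH} → lossless.
Decomposition 3: common = {CD}, closure = {CD} → lossy.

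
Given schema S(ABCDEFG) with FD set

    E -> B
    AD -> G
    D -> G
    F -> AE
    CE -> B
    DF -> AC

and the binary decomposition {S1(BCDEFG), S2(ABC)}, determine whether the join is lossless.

No

Common attributes: S1 ∩ S2 = {BC}.
No dependency enlarges {BC}, so (BC)⁺ = {BC}.
The closure contains neither all of S1 = {BCDEFG} nor all of S2 = {ABC}, so the common attributes are not a superkey of either fragment. The join is lossy.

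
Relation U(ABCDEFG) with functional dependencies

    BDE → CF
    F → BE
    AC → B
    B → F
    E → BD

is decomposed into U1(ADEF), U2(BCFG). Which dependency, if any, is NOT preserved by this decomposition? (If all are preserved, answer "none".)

Check AC → B: no single fragment contains all of {ABC}, and the restricted closure of {AC} across the fragments never reaches {B}.
BDE → CF is preserved.
F → BE is preserved.
B → F is preserved.
E → BD is preserved.

AC → B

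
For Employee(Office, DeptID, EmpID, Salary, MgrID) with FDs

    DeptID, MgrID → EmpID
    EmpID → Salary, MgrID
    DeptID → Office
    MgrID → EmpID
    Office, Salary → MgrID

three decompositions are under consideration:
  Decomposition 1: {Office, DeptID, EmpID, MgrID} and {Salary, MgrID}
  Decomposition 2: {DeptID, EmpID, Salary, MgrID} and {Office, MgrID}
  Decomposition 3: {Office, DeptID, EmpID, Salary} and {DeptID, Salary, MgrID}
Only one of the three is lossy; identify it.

Decomposition 2

Decomposition 1: common = {MgrID}, closure = {EmpID, Salary, MgrID} → lossless.
Decomposition 2: common = {MgrID}, closure = {EmpID, Salary, MgrID} → lossy.
Decomposition 3: common = {DeptID, Salary}, closure = {Office, DeptID, EmpID, Salary, MgrID} → lossless.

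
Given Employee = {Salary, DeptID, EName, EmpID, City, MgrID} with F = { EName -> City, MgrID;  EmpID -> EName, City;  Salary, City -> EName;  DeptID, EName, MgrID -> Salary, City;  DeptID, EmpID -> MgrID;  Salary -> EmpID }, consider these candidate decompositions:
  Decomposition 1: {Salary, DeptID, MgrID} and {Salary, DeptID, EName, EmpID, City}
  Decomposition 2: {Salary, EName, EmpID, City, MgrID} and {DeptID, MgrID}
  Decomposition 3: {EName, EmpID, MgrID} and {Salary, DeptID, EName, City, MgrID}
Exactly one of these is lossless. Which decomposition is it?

Decomposition 1

Decomposition 1: common = {Salary, DeptID}, closure = {Salary, DeptID, EName, EmpID, City, MgrID} → lossless.
Decomposition 2: common = {MgrID}, closure = {MgrID} → lossy.
Decomposition 3: common = {EName, MgrID}, closure = {EName, City, MgrID} → lossy.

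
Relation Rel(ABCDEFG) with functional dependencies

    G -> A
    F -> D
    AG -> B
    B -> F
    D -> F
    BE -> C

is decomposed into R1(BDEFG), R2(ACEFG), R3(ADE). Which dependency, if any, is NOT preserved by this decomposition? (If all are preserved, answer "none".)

BE -> C

Check BE → C: no single fragment contains all of {BCE}, and the restricted closure of {BE} across the fragments never reaches {C}.
G → A is preserved.
F → D is preserved.
AG → B is preserved.
B → F is preserved.
D → F is preserved.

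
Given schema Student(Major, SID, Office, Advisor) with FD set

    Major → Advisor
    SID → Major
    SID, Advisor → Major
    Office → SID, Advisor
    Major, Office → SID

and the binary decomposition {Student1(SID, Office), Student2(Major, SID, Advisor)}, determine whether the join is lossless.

Yes

Common attributes: Student1 ∩ Student2 = {SID}.
Closure of {SID}: SID → Major applies, adding Major; Major → Advisor applies, adding Advisor. So (SID)⁺ = {Major, SID, Advisor}.
This closure contains every attribute of Student2, so Student1 ∩ Student2 → Student2. The join is lossless.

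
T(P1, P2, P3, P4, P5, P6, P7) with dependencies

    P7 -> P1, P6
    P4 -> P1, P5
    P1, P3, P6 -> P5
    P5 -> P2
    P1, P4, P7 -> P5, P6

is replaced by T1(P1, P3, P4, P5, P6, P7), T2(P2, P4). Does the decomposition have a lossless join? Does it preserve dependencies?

Lossless test: (P4)⁺ = {P1, P2, P4, P5}, which contains all of one fragment — lossless.
Dependency preservation: the restricted closure of {P5} across the fragments never reaches {P2}, so P5 → P2 cannot be enforced without a join — not preserved.

lossless but not dependency-preserving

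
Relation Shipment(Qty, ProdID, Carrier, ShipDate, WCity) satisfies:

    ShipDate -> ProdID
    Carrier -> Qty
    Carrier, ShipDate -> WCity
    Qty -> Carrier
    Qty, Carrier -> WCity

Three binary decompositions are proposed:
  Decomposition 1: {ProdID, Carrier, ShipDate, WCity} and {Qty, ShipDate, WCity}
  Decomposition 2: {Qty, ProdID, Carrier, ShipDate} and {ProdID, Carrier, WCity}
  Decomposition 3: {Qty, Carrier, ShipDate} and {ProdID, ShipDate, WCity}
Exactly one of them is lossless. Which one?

Decomposition 1: common = {ShipDate, WCity}, closure = {ProdID, ShipDate, WCity} → lossy.
Decomposition 2: common = {ProdID, Carrier}, closure = {Qty, ProdID, Carrier, WCity} → lossless.
Decomposition 3: common = {ShipDate}, closure = {ProdID, ShipDate} → lossy.

Decomposition 2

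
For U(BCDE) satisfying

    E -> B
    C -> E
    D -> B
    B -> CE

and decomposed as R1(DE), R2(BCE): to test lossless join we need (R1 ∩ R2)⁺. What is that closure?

R1 ∩ R2 = {E}.
E → B applies, adding B
B → CE applies, adding C
Closure: {BCE}.

BCE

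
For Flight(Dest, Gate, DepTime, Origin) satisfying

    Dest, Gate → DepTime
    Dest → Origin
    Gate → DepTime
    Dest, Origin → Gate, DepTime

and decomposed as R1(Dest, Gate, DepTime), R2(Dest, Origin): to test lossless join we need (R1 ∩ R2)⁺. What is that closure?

R1 ∩ R2 = {Dest}.
Dest → Origin applies, adding Origin
Dest, Origin → Gate, DepTime applies, adding Gate, DepTime
Closure: {Dest, Gate, DepTime, Origin}.

Dest, Gate, DepTime, Origin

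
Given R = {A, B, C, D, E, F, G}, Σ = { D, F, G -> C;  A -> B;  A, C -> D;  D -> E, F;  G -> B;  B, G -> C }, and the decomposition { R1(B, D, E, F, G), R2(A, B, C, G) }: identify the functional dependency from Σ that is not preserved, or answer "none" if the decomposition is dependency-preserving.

A, C -> D

Check A, C → D: no single fragment contains all of {A, C, D}, and the restricted closure of {A, C} across the fragments never reaches {D}.
D, F, G → C is preserved.
A → B is preserved.
D → E, F is preserved.
G → B is preserved.
B, G → C is preserved.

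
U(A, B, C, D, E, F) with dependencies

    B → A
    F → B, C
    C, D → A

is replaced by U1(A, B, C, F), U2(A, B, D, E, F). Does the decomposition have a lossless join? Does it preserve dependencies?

Lossless test: (A, B, F)⁺ = {A, B, C, F}, which contains all of one fragment — lossless.
Dependency preservation: the restricted closure of {C, D} across the fragments never reaches {A}, so C, D → A cannot be enforced without a join — not preserved.

lossless but not dependency-preserving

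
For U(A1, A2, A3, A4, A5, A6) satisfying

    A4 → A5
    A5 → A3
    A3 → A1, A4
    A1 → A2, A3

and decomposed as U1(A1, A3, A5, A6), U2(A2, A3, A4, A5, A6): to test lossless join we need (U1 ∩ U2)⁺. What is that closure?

A1, A2, A3, A4, A5, A6

U1 ∩ U2 = {A3, A5, A6}.
A3 → A1, A4 applies, adding A1, A4
A1 → A2, A3 applies, adding A2
Closure: {A1, A2, A3, A4, A5, A6}.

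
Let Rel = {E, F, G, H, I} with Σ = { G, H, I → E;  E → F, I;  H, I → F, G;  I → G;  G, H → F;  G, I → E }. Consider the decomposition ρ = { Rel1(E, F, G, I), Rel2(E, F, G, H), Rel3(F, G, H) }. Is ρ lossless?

Chase test. Columns are E, F, G, H, I; row i has aⱼ where attribute j ∈ Reli, else bᵢⱼ.
Initial tableau (one row per fragment):
  row 1: a1 a2 a3 b14 a5
  row 2: a1 a2 a3 a4 b25
  row 3: b31 a2 a3 a4 b35
Rows 1 and 2 agree on E; apply E→F, I and equate their F, I entries.
Row 2 is now all distinguished symbols — the join is lossless.

Yes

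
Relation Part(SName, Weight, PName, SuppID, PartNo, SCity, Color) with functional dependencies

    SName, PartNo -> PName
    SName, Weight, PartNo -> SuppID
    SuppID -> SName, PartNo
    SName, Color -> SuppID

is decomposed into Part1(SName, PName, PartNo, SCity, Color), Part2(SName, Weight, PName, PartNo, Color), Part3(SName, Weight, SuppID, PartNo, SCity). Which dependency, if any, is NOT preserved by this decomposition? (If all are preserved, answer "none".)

Check SName, Color → SuppID: no single fragment contains all of {SName, SuppID, Color}, and the restricted closure of {SName, Color} across the fragments never reaches {SuppID}.
SName, PartNo → PName is preserved.
SName, Weight, PartNo → SuppID is preserved.
SuppID → SName, PartNo is preserved.

SName, Color -> SuppID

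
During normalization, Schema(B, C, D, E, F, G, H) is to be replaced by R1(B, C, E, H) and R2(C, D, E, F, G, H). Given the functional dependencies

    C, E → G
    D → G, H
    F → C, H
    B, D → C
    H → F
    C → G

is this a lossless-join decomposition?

No

Common attributes: R1 ∩ R2 = {C, E, H}.
Closure of {C, E, H}: C, E → G applies, adding G; H → F applies, adding F. So (C, E, H)⁺ = {C, E, F, G, H}.
The closure contains neither all of R1 = {B, C, E, H} nor all of R2 = {C, D, E, F, G, H}, so the common attributes are not a superkey of either fragment. The join is lossy.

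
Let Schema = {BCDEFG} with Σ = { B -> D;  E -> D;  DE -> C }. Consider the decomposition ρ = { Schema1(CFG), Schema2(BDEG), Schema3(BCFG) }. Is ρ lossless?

Chase test. Columns are BCDEFG; row i has aⱼ where attribute j ∈ Schemai, else bᵢⱼ.
Initial tableau (one row per fragment):
  row 1: b11 a2 b13 b14 a5 a6
  row 2: a1 b22 a3 a4 b25 a6
  row 3: a1 a2 b33 b34 a5 a6
Rows 2 and 3 agree on B; apply B→D and equate their D entries.
No row becomes fully distinguished — the join is lossy.

No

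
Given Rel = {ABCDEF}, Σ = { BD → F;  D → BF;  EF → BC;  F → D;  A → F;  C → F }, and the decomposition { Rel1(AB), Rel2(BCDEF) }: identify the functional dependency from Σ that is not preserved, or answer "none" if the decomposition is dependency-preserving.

Check A → F: no single fragment contains all of {AF}, and the restricted closure of {A} across the fragments never reaches {F}.
BD → F is preserved.
D → BF is preserved.
EF → BC is preserved.
F → D is preserved.
C → F is preserved.

A → F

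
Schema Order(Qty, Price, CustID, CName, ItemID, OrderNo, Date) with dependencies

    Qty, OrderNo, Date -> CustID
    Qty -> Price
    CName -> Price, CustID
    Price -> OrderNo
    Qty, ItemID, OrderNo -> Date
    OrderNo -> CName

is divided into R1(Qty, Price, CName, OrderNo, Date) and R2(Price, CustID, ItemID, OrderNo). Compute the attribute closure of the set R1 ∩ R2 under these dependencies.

Price, CustID, CName, OrderNo

R1 ∩ R2 = {Price, OrderNo}.
OrderNo → CName applies, adding CName
CName → Price, CustID applies, adding CustID
Closure: {Price, CustID, CName, OrderNo}.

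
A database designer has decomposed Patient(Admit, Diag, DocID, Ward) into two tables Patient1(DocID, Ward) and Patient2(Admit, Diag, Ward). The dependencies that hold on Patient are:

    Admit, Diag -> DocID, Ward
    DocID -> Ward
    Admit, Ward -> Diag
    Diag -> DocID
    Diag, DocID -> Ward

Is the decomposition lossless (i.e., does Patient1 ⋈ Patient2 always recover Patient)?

No

Common attributes: Patient1 ∩ Patient2 = {Ward}.
No dependency enlarges {Ward}, so (Ward)⁺ = {Ward}.
The closure contains neither all of Patient1 = {DocID, Ward} nor all of Patient2 = {Admit, Diag, Ward}, so the common attributes are not a superkey of either fragment. The join is lossy.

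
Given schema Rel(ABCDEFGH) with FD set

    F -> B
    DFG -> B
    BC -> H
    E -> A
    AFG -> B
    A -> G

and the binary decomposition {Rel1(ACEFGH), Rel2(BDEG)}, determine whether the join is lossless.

Common attributes: Rel1 ∩ Rel2 = {EG}.
Closure of {EG}: E → A applies, adding A. So (EG)⁺ = {AEG}.
The closure contains neither all of Rel1 = {ACEFGH} nor all of Rel2 = {BDEG}, so the common attributes are not a superkey of either fragment. The join is lossy.

No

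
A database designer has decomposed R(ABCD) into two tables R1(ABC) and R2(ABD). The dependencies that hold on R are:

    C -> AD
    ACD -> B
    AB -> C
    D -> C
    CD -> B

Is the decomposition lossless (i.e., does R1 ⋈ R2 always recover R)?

Yes

Common attributes: R1 ∩ R2 = {AB}.
Closure of {AB}: AB → C applies, adding C; C → AD applies, adding D. So (AB)⁺ = {ABCD}.
This closure contains every attribute of R1, so R1 ∩ R2 → R1. The join is lossless.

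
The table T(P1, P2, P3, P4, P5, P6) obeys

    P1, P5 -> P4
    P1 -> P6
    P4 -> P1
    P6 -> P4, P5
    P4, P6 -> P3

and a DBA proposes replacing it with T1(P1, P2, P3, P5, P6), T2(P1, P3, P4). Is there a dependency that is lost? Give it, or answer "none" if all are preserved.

P1, P5 → P4: restricted closure across fragments reaches P4.
P1 → P6 lies within T1.
P4 → P1 lies within T2.
P6 → P4, P5: restricted closure across fragments reaches P4, P5.
P4, P6 → P3: restricted closure across fragments reaches P3.
Every dependency is enforceable on the fragments, so the decomposition is dependency-preserving.

none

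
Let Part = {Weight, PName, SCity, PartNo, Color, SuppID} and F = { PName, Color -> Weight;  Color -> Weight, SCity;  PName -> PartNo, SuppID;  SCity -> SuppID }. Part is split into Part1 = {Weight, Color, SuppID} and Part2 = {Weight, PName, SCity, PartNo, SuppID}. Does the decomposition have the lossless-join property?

No

Common attributes: Part1 ∩ Part2 = {Weight, SuppID}.
No dependency enlarges {Weight, SuppID}, so (Weight, SuppID)⁺ = {Weight, SuppID}.
The closure contains neither all of Part1 = {Weight, Color, SuppID} nor all of Part2 = {Weight, PName, SCity, PartNo, SuppID}, so the common attributes are not a superkey of either fragment. The join is lossy.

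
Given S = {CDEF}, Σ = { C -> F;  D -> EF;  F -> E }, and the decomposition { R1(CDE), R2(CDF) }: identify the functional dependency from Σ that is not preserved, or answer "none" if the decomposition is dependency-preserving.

F -> E

Check F → E: no single fragment contains all of {EF}, and the restricted closure of {F} across the fragments never reaches {E}.
C → F is preserved.
D → EF is preserved.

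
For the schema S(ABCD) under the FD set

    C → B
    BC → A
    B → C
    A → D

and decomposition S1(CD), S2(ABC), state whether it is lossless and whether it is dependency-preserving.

Lossless test: (C)⁺ = {ABCD}, which contains all of one fragment — lossless.
Dependency preservation: the restricted closure of {A} across the fragments never reaches {D}, so A → D cannot be enforced without a join — not preserved.

lossless but not dependency-preserving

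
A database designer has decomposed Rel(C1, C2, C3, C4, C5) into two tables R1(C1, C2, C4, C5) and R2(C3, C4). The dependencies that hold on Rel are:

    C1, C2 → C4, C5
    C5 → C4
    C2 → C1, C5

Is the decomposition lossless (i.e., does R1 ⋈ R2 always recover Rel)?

Common attributes: R1 ∩ R2 = {C4}.
No dependency enlarges {C4}, so (C4)⁺ = {C4}.
The closure contains neither all of R1 = {C1, C2, C4, C5} nor all of R2 = {C3, C4}, so the common attributes are not a superkey of either fragment. The join is lossy.

No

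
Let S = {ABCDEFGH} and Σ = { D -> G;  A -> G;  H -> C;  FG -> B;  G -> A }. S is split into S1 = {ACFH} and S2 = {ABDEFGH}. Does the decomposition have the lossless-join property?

Common attributes: S1 ∩ S2 = {AFH}.
Closure of {AFH}: A → G applies, adding G; H → C applies, adding C; FG → B applies, adding B. So (AFH)⁺ = {ABCFGH}.
This closure contains every attribute of S1, so S1 ∩ S2 → S1. The join is lossless.

Yes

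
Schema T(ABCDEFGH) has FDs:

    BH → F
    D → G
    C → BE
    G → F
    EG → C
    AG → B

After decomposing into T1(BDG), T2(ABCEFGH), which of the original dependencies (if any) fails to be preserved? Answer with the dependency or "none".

BH → F lies within T2.
D → G lies within T1.
C → BE lies within T2.
G → F lies within T2.
EG → C lies within T2.
AG → B lies within T2.
Every dependency is enforceable on the fragments, so the decomposition is dependency-preserving.

none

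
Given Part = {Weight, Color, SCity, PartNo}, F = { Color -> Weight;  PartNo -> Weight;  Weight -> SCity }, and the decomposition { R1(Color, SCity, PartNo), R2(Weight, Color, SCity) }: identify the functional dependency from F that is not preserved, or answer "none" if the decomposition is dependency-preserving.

Check PartNo → Weight: no single fragment contains all of {Weight, PartNo}, and the restricted closure of {PartNo} across the fragments never reaches {Weight}.
Color → Weight is preserved.
Weight → SCity is preserved.

PartNo -> Weight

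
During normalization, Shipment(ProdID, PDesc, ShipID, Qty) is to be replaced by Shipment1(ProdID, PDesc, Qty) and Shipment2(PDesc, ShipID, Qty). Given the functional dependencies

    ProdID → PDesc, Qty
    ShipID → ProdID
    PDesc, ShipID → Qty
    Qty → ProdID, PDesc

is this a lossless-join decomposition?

Yes

Common attributes: Shipment1 ∩ Shipment2 = {PDesc, Qty}.
Closure of {PDesc, Qty}: Qty → ProdID, PDesc applies, adding ProdID. So (PDesc, Qty)⁺ = {ProdID, PDesc, Qty}.
This closure contains every attribute of Shipment1, so Shipment1 ∩ Shipment2 → Shipment1. The join is lossless.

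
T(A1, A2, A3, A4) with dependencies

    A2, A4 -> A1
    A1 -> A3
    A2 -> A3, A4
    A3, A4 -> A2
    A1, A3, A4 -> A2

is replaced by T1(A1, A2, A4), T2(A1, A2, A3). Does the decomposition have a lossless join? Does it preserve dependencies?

Lossless test: (A1, A2)⁺ = {A1, A2, A3, A4}, which contains all of one fragment — lossless.
Dependency preservation: the restricted closure of {A3, A4} across the fragments never reaches {A2}, so A3, A4 → A2 cannot be enforced without a join — not preserved.

lossless but not dependency-preserving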